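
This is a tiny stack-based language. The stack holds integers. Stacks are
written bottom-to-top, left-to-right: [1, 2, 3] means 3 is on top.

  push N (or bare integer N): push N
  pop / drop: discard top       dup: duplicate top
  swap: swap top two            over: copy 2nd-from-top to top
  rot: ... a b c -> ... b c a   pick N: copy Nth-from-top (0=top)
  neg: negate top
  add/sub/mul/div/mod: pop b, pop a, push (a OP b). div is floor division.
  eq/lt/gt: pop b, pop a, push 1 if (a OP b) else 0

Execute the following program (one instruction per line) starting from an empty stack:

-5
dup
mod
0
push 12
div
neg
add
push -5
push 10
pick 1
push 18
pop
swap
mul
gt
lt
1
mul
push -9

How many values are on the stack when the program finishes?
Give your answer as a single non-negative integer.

After 'push -5': stack = [-5] (depth 1)
After 'dup': stack = [-5, -5] (depth 2)
After 'mod': stack = [0] (depth 1)
After 'push 0': stack = [0, 0] (depth 2)
After 'push 12': stack = [0, 0, 12] (depth 3)
After 'div': stack = [0, 0] (depth 2)
After 'neg': stack = [0, 0] (depth 2)
After 'add': stack = [0] (depth 1)
After 'push -5': stack = [0, -5] (depth 2)
After 'push 10': stack = [0, -5, 10] (depth 3)
After 'pick 1': stack = [0, -5, 10, -5] (depth 4)
After 'push 18': stack = [0, -5, 10, -5, 18] (depth 5)
After 'pop': stack = [0, -5, 10, -5] (depth 4)
After 'swap': stack = [0, -5, -5, 10] (depth 4)
After 'mul': stack = [0, -5, -50] (depth 3)
After 'gt': stack = [0, 1] (depth 2)
After 'lt': stack = [1] (depth 1)
After 'push 1': stack = [1, 1] (depth 2)
After 'mul': stack = [1] (depth 1)
After 'push -9': stack = [1, -9] (depth 2)

Answer: 2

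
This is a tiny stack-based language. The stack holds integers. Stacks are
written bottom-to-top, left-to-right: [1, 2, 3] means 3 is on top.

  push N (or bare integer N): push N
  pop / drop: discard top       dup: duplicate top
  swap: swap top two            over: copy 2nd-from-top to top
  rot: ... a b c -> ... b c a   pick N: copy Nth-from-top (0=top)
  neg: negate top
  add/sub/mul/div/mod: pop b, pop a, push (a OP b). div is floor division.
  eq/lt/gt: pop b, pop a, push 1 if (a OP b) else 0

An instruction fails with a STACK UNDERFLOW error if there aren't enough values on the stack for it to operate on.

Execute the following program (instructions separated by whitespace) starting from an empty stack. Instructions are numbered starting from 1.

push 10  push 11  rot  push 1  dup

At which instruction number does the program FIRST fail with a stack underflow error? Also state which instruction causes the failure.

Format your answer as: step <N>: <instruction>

Answer: step 3: rot

Derivation:
Step 1 ('push 10'): stack = [10], depth = 1
Step 2 ('push 11'): stack = [10, 11], depth = 2
Step 3 ('rot'): needs 3 value(s) but depth is 2 — STACK UNDERFLOW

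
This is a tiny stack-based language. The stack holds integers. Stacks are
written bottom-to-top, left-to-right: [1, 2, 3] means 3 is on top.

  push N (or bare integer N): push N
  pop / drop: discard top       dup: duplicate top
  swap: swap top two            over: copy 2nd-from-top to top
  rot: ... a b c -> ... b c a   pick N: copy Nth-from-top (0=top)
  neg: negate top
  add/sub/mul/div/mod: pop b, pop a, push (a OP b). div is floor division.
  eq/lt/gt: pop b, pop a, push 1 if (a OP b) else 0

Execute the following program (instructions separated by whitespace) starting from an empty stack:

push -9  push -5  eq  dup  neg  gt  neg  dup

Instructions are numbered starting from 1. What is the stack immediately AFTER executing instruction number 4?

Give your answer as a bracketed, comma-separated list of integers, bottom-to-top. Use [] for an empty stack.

Answer: [0, 0]

Derivation:
Step 1 ('push -9'): [-9]
Step 2 ('push -5'): [-9, -5]
Step 3 ('eq'): [0]
Step 4 ('dup'): [0, 0]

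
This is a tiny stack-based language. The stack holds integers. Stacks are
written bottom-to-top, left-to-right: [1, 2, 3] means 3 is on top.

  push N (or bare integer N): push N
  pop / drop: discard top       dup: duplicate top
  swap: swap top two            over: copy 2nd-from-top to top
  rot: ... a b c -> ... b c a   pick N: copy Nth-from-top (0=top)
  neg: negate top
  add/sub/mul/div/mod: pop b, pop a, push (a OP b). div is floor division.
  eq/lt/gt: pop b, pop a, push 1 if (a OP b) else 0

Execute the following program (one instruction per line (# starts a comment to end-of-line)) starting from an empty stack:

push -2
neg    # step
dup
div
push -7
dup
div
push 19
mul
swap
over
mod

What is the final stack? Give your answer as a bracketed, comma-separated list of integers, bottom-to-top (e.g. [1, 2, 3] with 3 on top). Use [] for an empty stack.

Answer: [19, 1]

Derivation:
After 'push -2': [-2]
After 'neg': [2]
After 'dup': [2, 2]
After 'div': [1]
After 'push -7': [1, -7]
After 'dup': [1, -7, -7]
After 'div': [1, 1]
After 'push 19': [1, 1, 19]
After 'mul': [1, 19]
After 'swap': [19, 1]
After 'over': [19, 1, 19]
After 'mod': [19, 1]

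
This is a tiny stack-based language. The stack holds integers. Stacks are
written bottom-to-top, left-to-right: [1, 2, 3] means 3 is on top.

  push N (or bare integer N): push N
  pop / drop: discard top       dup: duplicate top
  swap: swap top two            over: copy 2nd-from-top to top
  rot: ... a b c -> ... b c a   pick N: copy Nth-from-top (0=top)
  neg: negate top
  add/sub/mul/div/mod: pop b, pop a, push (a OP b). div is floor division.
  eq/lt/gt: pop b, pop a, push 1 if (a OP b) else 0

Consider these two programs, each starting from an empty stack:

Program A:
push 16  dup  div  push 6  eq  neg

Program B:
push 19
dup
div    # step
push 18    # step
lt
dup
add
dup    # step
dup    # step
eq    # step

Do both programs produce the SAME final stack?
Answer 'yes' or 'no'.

Answer: no

Derivation:
Program A trace:
  After 'push 16': [16]
  After 'dup': [16, 16]
  After 'div': [1]
  After 'push 6': [1, 6]
  After 'eq': [0]
  After 'neg': [0]
Program A final stack: [0]

Program B trace:
  After 'push 19': [19]
  After 'dup': [19, 19]
  After 'div': [1]
  After 'push 18': [1, 18]
  After 'lt': [1]
  After 'dup': [1, 1]
  After 'add': [2]
  After 'dup': [2, 2]
  After 'dup': [2, 2, 2]
  After 'eq': [2, 1]
Program B final stack: [2, 1]
Same: no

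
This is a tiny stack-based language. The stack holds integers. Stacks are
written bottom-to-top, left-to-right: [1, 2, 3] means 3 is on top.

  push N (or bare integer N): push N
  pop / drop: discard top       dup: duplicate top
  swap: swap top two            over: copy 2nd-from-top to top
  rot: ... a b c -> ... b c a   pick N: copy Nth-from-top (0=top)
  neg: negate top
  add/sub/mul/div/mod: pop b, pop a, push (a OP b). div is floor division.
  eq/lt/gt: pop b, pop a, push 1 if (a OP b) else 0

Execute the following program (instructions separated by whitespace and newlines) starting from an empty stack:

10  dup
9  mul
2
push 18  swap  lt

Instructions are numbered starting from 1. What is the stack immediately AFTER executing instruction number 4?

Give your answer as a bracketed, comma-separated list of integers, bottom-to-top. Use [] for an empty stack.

Step 1 ('10'): [10]
Step 2 ('dup'): [10, 10]
Step 3 ('9'): [10, 10, 9]
Step 4 ('mul'): [10, 90]

Answer: [10, 90]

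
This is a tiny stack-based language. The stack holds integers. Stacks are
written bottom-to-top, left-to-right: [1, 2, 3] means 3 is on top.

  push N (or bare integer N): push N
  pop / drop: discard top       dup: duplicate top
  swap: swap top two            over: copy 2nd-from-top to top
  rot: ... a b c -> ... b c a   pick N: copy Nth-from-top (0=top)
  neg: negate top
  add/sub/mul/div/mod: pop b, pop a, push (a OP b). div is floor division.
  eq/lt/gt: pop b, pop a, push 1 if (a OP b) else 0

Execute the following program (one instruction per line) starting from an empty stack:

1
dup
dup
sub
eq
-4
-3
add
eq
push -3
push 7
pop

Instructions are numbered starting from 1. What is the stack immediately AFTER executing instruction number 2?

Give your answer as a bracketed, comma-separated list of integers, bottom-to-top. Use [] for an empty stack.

Step 1 ('1'): [1]
Step 2 ('dup'): [1, 1]

Answer: [1, 1]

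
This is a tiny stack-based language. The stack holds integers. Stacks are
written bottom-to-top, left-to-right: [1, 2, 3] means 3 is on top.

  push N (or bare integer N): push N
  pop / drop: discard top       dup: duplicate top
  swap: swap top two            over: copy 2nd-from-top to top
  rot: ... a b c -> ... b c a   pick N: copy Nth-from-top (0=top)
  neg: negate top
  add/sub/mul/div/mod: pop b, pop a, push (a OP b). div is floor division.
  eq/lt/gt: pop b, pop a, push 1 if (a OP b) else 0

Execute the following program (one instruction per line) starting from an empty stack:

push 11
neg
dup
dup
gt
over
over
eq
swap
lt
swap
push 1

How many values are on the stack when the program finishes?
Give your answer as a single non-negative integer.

Answer: 3

Derivation:
After 'push 11': stack = [11] (depth 1)
After 'neg': stack = [-11] (depth 1)
After 'dup': stack = [-11, -11] (depth 2)
After 'dup': stack = [-11, -11, -11] (depth 3)
After 'gt': stack = [-11, 0] (depth 2)
After 'over': stack = [-11, 0, -11] (depth 3)
After 'over': stack = [-11, 0, -11, 0] (depth 4)
After 'eq': stack = [-11, 0, 0] (depth 3)
After 'swap': stack = [-11, 0, 0] (depth 3)
After 'lt': stack = [-11, 0] (depth 2)
After 'swap': stack = [0, -11] (depth 2)
After 'push 1': stack = [0, -11, 1] (depth 3)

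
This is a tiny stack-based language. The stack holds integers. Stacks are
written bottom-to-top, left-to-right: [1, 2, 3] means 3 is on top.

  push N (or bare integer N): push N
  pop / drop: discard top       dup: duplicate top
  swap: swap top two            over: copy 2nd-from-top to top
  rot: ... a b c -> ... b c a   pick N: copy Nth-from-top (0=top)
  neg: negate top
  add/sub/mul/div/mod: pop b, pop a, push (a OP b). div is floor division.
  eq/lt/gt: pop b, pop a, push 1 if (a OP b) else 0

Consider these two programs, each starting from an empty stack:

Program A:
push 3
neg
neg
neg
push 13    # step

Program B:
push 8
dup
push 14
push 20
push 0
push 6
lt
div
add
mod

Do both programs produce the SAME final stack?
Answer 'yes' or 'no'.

Answer: no

Derivation:
Program A trace:
  After 'push 3': [3]
  After 'neg': [-3]
  After 'neg': [3]
  After 'neg': [-3]
  After 'push 13': [-3, 13]
Program A final stack: [-3, 13]

Program B trace:
  After 'push 8': [8]
  After 'dup': [8, 8]
  After 'push 14': [8, 8, 14]
  After 'push 20': [8, 8, 14, 20]
  After 'push 0': [8, 8, 14, 20, 0]
  After 'push 6': [8, 8, 14, 20, 0, 6]
  After 'lt': [8, 8, 14, 20, 1]
  After 'div': [8, 8, 14, 20]
  After 'add': [8, 8, 34]
  After 'mod': [8, 8]
Program B final stack: [8, 8]
Same: no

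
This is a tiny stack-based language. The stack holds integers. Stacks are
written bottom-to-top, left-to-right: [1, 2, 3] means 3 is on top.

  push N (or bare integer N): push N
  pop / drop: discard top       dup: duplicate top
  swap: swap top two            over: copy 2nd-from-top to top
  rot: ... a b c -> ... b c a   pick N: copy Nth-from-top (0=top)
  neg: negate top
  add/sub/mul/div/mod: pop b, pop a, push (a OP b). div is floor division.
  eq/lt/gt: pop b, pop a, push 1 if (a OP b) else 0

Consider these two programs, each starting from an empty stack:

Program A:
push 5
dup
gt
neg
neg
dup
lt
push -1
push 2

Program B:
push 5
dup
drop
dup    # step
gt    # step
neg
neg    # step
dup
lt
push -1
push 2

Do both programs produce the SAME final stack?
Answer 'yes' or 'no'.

Program A trace:
  After 'push 5': [5]
  After 'dup': [5, 5]
  After 'gt': [0]
  After 'neg': [0]
  After 'neg': [0]
  After 'dup': [0, 0]
  After 'lt': [0]
  After 'push -1': [0, -1]
  After 'push 2': [0, -1, 2]
Program A final stack: [0, -1, 2]

Program B trace:
  After 'push 5': [5]
  After 'dup': [5, 5]
  After 'drop': [5]
  After 'dup': [5, 5]
  After 'gt': [0]
  After 'neg': [0]
  After 'neg': [0]
  After 'dup': [0, 0]
  After 'lt': [0]
  After 'push -1': [0, -1]
  After 'push 2': [0, -1, 2]
Program B final stack: [0, -1, 2]
Same: yes

Answer: yes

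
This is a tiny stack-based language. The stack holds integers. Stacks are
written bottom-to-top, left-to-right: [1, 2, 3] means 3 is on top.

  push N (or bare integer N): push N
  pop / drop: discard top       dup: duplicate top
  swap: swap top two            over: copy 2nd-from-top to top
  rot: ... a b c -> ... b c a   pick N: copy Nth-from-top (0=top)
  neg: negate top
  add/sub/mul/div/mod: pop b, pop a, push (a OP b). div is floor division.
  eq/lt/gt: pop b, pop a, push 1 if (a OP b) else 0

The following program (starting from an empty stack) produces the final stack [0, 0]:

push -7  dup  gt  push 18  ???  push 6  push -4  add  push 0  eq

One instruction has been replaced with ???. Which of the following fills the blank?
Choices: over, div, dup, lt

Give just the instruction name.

Answer: div

Derivation:
Stack before ???: [0, 18]
Stack after ???:  [0]
Checking each choice:
  over: produces [0, 18, 0, 0]
  div: MATCH
  dup: produces [0, 18, 18, 0]
  lt: produces [1, 0]


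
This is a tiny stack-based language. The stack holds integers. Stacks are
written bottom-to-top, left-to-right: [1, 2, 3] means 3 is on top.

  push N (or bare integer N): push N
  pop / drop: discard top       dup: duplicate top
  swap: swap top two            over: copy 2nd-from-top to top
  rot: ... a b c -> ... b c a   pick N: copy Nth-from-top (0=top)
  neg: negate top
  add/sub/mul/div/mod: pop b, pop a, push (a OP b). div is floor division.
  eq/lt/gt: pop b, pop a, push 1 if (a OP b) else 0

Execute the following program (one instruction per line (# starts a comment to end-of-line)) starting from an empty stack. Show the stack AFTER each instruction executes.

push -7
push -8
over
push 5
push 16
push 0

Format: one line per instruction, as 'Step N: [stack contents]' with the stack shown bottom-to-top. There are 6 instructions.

Step 1: [-7]
Step 2: [-7, -8]
Step 3: [-7, -8, -7]
Step 4: [-7, -8, -7, 5]
Step 5: [-7, -8, -7, 5, 16]
Step 6: [-7, -8, -7, 5, 16, 0]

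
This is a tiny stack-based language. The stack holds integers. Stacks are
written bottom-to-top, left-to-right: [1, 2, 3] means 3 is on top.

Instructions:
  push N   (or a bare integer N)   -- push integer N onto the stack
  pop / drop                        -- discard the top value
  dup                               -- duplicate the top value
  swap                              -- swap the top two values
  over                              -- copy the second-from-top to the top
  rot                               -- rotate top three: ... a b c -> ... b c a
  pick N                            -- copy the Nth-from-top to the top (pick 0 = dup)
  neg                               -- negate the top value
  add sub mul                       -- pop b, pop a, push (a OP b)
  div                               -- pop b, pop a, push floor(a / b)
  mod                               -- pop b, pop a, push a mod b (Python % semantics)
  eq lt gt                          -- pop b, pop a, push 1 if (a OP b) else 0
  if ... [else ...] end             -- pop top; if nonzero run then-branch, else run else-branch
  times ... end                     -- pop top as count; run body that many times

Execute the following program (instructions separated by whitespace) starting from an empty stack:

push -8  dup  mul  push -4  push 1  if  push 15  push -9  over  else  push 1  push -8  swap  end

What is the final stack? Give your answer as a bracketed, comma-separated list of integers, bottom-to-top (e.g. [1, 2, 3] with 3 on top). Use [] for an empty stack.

Answer: [64, -4, 15, -9, 15]

Derivation:
After 'push -8': [-8]
After 'dup': [-8, -8]
After 'mul': [64]
After 'push -4': [64, -4]
After 'push 1': [64, -4, 1]
After 'if': [64, -4]
After 'push 15': [64, -4, 15]
After 'push -9': [64, -4, 15, -9]
After 'over': [64, -4, 15, -9, 15]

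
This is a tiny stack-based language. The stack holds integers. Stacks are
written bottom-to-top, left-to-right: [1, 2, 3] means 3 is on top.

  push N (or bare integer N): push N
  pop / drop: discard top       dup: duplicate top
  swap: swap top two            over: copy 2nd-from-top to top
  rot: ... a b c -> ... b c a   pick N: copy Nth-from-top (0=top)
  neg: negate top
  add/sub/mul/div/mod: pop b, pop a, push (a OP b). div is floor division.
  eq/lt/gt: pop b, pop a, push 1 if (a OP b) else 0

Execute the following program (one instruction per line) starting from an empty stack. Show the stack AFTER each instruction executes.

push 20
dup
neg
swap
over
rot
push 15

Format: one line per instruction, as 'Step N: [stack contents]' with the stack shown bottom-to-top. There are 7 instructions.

Step 1: [20]
Step 2: [20, 20]
Step 3: [20, -20]
Step 4: [-20, 20]
Step 5: [-20, 20, -20]
Step 6: [20, -20, -20]
Step 7: [20, -20, -20, 15]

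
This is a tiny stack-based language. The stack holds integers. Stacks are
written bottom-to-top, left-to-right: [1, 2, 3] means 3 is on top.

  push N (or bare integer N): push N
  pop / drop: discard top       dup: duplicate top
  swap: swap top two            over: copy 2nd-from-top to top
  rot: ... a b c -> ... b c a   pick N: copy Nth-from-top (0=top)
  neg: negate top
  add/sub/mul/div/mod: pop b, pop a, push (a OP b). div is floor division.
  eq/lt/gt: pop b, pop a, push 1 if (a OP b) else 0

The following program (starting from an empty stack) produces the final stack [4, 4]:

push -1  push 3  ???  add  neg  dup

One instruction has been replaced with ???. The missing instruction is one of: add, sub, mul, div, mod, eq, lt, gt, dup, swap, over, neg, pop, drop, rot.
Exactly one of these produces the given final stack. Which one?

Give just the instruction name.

Answer: neg

Derivation:
Stack before ???: [-1, 3]
Stack after ???:  [-1, -3]
The instruction that transforms [-1, 3] -> [-1, -3] is: neg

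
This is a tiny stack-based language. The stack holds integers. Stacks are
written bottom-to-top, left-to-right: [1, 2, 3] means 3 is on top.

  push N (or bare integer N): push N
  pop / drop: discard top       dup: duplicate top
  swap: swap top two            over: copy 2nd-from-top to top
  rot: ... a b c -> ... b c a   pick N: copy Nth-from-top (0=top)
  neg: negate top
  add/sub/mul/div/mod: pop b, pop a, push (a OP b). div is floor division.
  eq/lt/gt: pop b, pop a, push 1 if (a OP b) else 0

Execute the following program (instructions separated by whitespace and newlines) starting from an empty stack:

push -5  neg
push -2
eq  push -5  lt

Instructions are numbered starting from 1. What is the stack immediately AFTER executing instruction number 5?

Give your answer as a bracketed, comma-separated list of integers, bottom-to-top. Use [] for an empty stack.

Answer: [0, -5]

Derivation:
Step 1 ('push -5'): [-5]
Step 2 ('neg'): [5]
Step 3 ('push -2'): [5, -2]
Step 4 ('eq'): [0]
Step 5 ('push -5'): [0, -5]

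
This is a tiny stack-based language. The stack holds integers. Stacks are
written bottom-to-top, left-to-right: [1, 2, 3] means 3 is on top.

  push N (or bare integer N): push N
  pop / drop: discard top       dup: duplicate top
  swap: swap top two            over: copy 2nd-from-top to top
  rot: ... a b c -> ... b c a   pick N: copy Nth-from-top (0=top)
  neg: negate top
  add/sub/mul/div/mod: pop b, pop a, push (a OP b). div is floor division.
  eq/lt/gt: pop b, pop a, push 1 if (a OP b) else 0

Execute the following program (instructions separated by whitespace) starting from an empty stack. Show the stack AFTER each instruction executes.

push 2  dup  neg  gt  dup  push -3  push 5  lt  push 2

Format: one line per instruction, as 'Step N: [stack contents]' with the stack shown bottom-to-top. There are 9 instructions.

Step 1: [2]
Step 2: [2, 2]
Step 3: [2, -2]
Step 4: [1]
Step 5: [1, 1]
Step 6: [1, 1, -3]
Step 7: [1, 1, -3, 5]
Step 8: [1, 1, 1]
Step 9: [1, 1, 1, 2]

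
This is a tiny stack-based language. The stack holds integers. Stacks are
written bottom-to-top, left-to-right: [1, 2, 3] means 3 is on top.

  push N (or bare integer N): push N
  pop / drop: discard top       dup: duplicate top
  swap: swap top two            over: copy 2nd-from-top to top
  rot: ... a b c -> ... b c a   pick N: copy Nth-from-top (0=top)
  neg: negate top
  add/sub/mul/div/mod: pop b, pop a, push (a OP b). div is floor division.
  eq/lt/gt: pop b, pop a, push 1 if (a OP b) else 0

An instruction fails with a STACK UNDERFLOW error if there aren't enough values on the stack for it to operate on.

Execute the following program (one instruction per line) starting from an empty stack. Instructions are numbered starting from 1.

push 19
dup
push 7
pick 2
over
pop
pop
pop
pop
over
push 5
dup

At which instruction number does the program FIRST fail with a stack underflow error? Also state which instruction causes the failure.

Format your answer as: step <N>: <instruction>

Step 1 ('push 19'): stack = [19], depth = 1
Step 2 ('dup'): stack = [19, 19], depth = 2
Step 3 ('push 7'): stack = [19, 19, 7], depth = 3
Step 4 ('pick 2'): stack = [19, 19, 7, 19], depth = 4
Step 5 ('over'): stack = [19, 19, 7, 19, 7], depth = 5
Step 6 ('pop'): stack = [19, 19, 7, 19], depth = 4
Step 7 ('pop'): stack = [19, 19, 7], depth = 3
Step 8 ('pop'): stack = [19, 19], depth = 2
Step 9 ('pop'): stack = [19], depth = 1
Step 10 ('over'): needs 2 value(s) but depth is 1 — STACK UNDERFLOW

Answer: step 10: over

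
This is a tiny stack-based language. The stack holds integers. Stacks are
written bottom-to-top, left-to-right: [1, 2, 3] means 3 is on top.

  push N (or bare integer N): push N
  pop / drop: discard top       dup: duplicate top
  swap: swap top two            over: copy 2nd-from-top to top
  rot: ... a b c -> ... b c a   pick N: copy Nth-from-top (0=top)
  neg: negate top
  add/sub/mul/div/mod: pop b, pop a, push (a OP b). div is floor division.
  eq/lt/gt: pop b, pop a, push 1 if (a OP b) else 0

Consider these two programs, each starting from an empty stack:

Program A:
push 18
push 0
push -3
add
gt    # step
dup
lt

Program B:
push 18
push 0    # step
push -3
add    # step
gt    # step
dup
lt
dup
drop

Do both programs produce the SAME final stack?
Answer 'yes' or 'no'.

Answer: yes

Derivation:
Program A trace:
  After 'push 18': [18]
  After 'push 0': [18, 0]
  After 'push -3': [18, 0, -3]
  After 'add': [18, -3]
  After 'gt': [1]
  After 'dup': [1, 1]
  After 'lt': [0]
Program A final stack: [0]

Program B trace:
  After 'push 18': [18]
  After 'push 0': [18, 0]
  After 'push -3': [18, 0, -3]
  After 'add': [18, -3]
  After 'gt': [1]
  After 'dup': [1, 1]
  After 'lt': [0]
  After 'dup': [0, 0]
  After 'drop': [0]
Program B final stack: [0]
Same: yes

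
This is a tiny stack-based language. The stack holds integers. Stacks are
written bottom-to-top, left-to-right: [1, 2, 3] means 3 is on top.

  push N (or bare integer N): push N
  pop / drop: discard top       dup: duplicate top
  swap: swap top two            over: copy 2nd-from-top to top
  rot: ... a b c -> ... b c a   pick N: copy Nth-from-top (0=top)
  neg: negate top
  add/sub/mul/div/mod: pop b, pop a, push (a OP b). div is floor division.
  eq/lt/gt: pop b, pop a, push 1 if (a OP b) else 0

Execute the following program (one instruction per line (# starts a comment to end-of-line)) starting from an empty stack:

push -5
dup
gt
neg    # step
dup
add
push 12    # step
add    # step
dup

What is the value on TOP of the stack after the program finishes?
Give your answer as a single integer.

Answer: 12

Derivation:
After 'push -5': [-5]
After 'dup': [-5, -5]
After 'gt': [0]
After 'neg': [0]
After 'dup': [0, 0]
After 'add': [0]
After 'push 12': [0, 12]
After 'add': [12]
After 'dup': [12, 12]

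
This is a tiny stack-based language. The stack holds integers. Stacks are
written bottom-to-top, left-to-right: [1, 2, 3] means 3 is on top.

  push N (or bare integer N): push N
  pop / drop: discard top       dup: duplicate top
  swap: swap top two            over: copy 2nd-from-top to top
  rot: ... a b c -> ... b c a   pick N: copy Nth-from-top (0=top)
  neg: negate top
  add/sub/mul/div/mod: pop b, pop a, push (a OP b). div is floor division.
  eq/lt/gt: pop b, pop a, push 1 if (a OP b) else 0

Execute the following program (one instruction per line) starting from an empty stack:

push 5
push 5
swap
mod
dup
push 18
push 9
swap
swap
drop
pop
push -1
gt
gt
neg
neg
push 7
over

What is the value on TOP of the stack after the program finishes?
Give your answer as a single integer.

Answer: 0

Derivation:
After 'push 5': [5]
After 'push 5': [5, 5]
After 'swap': [5, 5]
After 'mod': [0]
After 'dup': [0, 0]
After 'push 18': [0, 0, 18]
After 'push 9': [0, 0, 18, 9]
After 'swap': [0, 0, 9, 18]
After 'swap': [0, 0, 18, 9]
After 'drop': [0, 0, 18]
After 'pop': [0, 0]
After 'push -1': [0, 0, -1]
After 'gt': [0, 1]
After 'gt': [0]
After 'neg': [0]
After 'neg': [0]
After 'push 7': [0, 7]
After 'over': [0, 7, 0]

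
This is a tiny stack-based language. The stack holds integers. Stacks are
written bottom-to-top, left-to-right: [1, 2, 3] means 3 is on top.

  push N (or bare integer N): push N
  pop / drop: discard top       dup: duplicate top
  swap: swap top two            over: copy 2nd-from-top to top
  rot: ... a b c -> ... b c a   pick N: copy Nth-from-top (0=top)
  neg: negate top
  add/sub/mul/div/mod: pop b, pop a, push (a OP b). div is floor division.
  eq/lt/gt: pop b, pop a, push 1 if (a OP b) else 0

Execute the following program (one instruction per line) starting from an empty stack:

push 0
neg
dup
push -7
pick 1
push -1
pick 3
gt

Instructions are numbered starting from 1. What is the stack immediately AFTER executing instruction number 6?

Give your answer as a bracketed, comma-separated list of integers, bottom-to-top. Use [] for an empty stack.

Answer: [0, 0, -7, 0, -1]

Derivation:
Step 1 ('push 0'): [0]
Step 2 ('neg'): [0]
Step 3 ('dup'): [0, 0]
Step 4 ('push -7'): [0, 0, -7]
Step 5 ('pick 1'): [0, 0, -7, 0]
Step 6 ('push -1'): [0, 0, -7, 0, -1]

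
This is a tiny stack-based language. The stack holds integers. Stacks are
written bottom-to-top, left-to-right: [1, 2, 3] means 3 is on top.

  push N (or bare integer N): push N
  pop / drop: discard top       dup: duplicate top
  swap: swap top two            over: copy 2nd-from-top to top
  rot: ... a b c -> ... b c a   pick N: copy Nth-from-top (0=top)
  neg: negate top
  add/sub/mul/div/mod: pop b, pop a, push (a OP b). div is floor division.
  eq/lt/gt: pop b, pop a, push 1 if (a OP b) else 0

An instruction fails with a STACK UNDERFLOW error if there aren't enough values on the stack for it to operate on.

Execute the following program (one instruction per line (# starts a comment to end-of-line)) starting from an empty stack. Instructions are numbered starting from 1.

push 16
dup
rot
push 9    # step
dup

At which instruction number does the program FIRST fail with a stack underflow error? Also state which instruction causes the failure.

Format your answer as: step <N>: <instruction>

Answer: step 3: rot

Derivation:
Step 1 ('push 16'): stack = [16], depth = 1
Step 2 ('dup'): stack = [16, 16], depth = 2
Step 3 ('rot'): needs 3 value(s) but depth is 2 — STACK UNDERFLOW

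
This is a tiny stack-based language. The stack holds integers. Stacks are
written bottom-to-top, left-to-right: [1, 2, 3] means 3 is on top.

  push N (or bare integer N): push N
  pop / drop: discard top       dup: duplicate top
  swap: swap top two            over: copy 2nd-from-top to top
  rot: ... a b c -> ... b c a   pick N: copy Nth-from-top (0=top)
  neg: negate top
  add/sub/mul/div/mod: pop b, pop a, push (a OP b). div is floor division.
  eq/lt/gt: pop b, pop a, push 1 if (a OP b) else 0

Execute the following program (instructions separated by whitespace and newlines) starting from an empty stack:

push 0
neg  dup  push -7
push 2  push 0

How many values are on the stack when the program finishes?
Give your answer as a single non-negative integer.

After 'push 0': stack = [0] (depth 1)
After 'neg': stack = [0] (depth 1)
After 'dup': stack = [0, 0] (depth 2)
After 'push -7': stack = [0, 0, -7] (depth 3)
After 'push 2': stack = [0, 0, -7, 2] (depth 4)
After 'push 0': stack = [0, 0, -7, 2, 0] (depth 5)

Answer: 5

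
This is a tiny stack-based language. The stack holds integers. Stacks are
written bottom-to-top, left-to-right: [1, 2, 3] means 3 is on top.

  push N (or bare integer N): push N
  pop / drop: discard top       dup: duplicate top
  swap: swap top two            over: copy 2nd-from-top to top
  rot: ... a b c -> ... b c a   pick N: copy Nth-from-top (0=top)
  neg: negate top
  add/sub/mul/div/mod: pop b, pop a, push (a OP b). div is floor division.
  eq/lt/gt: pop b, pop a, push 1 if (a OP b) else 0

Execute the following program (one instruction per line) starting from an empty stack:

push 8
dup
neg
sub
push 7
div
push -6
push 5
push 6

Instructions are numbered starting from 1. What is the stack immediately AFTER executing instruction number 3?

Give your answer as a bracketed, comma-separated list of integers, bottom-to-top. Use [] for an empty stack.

Step 1 ('push 8'): [8]
Step 2 ('dup'): [8, 8]
Step 3 ('neg'): [8, -8]

Answer: [8, -8]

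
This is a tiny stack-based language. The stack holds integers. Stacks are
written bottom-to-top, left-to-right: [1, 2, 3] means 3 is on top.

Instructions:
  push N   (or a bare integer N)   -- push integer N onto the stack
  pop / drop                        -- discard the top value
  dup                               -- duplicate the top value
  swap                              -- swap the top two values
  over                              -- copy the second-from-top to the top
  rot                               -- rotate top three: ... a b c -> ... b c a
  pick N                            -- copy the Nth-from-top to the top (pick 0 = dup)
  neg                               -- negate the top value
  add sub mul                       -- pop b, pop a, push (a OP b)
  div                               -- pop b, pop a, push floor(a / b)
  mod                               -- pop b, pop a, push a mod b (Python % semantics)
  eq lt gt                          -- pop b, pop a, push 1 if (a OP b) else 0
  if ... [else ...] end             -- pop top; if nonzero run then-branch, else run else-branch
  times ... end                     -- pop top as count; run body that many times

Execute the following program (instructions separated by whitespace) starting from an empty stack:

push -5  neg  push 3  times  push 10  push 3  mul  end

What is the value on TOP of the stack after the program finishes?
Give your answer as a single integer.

After 'push -5': [-5]
After 'neg': [5]
After 'push 3': [5, 3]
After 'times': [5]
After 'push 10': [5, 10]
After 'push 3': [5, 10, 3]
After 'mul': [5, 30]
After 'push 10': [5, 30, 10]
After 'push 3': [5, 30, 10, 3]
After 'mul': [5, 30, 30]
After 'push 10': [5, 30, 30, 10]
After 'push 3': [5, 30, 30, 10, 3]
After 'mul': [5, 30, 30, 30]

Answer: 30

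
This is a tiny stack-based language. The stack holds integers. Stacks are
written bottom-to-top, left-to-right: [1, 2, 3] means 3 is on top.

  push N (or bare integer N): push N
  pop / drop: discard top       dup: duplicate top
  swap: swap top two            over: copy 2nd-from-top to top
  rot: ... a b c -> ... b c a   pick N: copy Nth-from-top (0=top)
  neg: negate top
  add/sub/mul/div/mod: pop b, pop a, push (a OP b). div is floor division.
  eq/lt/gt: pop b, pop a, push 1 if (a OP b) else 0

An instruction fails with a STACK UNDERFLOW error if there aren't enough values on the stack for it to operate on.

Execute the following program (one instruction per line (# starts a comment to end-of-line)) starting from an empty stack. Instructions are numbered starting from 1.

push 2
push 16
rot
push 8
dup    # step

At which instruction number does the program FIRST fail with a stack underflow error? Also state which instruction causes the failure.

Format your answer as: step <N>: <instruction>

Step 1 ('push 2'): stack = [2], depth = 1
Step 2 ('push 16'): stack = [2, 16], depth = 2
Step 3 ('rot'): needs 3 value(s) but depth is 2 — STACK UNDERFLOW

Answer: step 3: rot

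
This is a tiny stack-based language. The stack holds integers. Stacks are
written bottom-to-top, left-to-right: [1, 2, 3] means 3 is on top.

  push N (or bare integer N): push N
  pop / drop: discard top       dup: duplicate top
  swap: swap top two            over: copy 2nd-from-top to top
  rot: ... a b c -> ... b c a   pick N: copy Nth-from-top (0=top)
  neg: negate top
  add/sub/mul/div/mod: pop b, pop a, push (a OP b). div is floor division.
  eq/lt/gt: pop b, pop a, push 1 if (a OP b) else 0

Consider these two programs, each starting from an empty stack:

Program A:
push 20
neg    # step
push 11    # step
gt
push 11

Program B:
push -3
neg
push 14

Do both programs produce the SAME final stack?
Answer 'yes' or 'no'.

Program A trace:
  After 'push 20': [20]
  After 'neg': [-20]
  After 'push 11': [-20, 11]
  After 'gt': [0]
  After 'push 11': [0, 11]
Program A final stack: [0, 11]

Program B trace:
  After 'push -3': [-3]
  After 'neg': [3]
  After 'push 14': [3, 14]
Program B final stack: [3, 14]
Same: no

Answer: no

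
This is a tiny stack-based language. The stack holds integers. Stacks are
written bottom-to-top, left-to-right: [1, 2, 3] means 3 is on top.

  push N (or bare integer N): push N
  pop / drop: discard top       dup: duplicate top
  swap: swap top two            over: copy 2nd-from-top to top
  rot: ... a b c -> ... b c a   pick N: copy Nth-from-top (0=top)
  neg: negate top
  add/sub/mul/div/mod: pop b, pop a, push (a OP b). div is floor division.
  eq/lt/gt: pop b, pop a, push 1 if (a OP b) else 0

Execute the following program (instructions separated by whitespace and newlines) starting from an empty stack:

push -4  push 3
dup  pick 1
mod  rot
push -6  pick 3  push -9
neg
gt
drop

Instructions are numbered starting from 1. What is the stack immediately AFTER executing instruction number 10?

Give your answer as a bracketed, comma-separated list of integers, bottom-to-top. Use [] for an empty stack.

Step 1 ('push -4'): [-4]
Step 2 ('push 3'): [-4, 3]
Step 3 ('dup'): [-4, 3, 3]
Step 4 ('pick 1'): [-4, 3, 3, 3]
Step 5 ('mod'): [-4, 3, 0]
Step 6 ('rot'): [3, 0, -4]
Step 7 ('push -6'): [3, 0, -4, -6]
Step 8 ('pick 3'): [3, 0, -4, -6, 3]
Step 9 ('push -9'): [3, 0, -4, -6, 3, -9]
Step 10 ('neg'): [3, 0, -4, -6, 3, 9]

Answer: [3, 0, -4, -6, 3, 9]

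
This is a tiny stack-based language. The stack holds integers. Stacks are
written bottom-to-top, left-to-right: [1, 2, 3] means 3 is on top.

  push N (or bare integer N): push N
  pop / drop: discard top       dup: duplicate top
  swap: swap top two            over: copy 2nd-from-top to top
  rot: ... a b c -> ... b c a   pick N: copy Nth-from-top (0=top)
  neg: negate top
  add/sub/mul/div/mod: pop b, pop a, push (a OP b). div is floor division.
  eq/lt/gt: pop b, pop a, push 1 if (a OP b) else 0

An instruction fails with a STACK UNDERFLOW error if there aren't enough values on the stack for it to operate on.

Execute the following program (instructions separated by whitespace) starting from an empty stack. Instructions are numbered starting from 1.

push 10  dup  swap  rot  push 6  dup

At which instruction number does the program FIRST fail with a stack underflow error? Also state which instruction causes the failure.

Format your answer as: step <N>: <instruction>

Answer: step 4: rot

Derivation:
Step 1 ('push 10'): stack = [10], depth = 1
Step 2 ('dup'): stack = [10, 10], depth = 2
Step 3 ('swap'): stack = [10, 10], depth = 2
Step 4 ('rot'): needs 3 value(s) but depth is 2 — STACK UNDERFLOW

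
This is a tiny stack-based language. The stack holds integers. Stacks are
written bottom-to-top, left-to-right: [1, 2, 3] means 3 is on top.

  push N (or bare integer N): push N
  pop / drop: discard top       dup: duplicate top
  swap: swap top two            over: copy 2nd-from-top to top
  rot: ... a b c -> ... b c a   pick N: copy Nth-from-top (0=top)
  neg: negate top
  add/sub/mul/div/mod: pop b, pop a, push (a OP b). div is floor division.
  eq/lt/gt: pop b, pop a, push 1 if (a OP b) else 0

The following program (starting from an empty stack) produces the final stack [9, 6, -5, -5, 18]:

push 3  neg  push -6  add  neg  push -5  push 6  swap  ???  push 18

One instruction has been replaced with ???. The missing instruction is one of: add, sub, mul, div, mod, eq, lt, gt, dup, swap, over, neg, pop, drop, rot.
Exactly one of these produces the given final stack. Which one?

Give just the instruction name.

Stack before ???: [9, 6, -5]
Stack after ???:  [9, 6, -5, -5]
The instruction that transforms [9, 6, -5] -> [9, 6, -5, -5] is: dup

Answer: dup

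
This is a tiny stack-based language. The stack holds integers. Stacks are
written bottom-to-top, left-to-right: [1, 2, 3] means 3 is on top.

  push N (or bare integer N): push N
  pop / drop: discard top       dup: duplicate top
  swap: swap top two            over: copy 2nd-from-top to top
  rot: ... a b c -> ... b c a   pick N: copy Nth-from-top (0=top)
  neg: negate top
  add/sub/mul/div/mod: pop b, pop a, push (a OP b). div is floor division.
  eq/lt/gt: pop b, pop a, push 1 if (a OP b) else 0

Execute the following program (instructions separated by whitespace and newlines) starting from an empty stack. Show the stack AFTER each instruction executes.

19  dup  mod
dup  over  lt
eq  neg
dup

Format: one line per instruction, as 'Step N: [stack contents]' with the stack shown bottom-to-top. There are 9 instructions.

Step 1: [19]
Step 2: [19, 19]
Step 3: [0]
Step 4: [0, 0]
Step 5: [0, 0, 0]
Step 6: [0, 0]
Step 7: [1]
Step 8: [-1]
Step 9: [-1, -1]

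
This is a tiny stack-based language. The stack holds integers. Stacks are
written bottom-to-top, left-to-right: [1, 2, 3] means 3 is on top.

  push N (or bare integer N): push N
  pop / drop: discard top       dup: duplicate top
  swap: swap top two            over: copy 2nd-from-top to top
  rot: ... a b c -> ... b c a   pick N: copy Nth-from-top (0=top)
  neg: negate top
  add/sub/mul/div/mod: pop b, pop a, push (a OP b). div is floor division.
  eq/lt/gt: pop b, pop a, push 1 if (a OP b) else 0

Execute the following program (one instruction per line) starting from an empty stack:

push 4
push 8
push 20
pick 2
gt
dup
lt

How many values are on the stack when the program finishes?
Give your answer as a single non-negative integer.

Answer: 3

Derivation:
After 'push 4': stack = [4] (depth 1)
After 'push 8': stack = [4, 8] (depth 2)
After 'push 20': stack = [4, 8, 20] (depth 3)
After 'pick 2': stack = [4, 8, 20, 4] (depth 4)
After 'gt': stack = [4, 8, 1] (depth 3)
After 'dup': stack = [4, 8, 1, 1] (depth 4)
After 'lt': stack = [4, 8, 0] (depth 3)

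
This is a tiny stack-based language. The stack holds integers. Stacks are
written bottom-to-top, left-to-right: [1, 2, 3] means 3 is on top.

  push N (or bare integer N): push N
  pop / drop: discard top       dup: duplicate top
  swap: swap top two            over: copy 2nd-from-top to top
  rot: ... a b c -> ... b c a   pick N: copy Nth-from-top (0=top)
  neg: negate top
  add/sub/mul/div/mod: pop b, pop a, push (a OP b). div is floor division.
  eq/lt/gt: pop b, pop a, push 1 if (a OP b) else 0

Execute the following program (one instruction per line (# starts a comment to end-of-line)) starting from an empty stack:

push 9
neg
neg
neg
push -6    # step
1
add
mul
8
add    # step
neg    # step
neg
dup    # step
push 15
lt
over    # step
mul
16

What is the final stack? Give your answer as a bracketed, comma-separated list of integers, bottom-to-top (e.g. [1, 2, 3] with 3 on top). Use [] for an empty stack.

After 'push 9': [9]
After 'neg': [-9]
After 'neg': [9]
After 'neg': [-9]
After 'push -6': [-9, -6]
After 'push 1': [-9, -6, 1]
After 'add': [-9, -5]
After 'mul': [45]
After 'push 8': [45, 8]
After 'add': [53]
After 'neg': [-53]
After 'neg': [53]
After 'dup': [53, 53]
After 'push 15': [53, 53, 15]
After 'lt': [53, 0]
After 'over': [53, 0, 53]
After 'mul': [53, 0]
After 'push 16': [53, 0, 16]

Answer: [53, 0, 16]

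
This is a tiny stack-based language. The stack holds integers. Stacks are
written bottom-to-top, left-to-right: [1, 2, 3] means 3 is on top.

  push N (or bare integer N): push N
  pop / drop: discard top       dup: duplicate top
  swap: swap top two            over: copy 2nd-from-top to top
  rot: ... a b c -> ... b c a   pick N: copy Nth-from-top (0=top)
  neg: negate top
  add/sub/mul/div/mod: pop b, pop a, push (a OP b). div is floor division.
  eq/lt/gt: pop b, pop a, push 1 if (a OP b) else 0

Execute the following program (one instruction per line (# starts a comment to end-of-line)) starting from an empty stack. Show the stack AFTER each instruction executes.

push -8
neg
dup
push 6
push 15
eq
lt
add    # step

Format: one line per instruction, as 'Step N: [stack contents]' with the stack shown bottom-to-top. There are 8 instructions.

Step 1: [-8]
Step 2: [8]
Step 3: [8, 8]
Step 4: [8, 8, 6]
Step 5: [8, 8, 6, 15]
Step 6: [8, 8, 0]
Step 7: [8, 0]
Step 8: [8]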